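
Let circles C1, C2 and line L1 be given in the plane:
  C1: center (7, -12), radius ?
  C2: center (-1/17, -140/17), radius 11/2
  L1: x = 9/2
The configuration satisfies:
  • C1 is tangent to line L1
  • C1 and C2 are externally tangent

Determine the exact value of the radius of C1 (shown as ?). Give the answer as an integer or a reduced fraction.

1. [C1‖L1]  r_C1² − 25/4 = 0  ⇒  r_C1 = 5/2 (r>0 drops 1)
2. [ext C1·C2]  r_C1² + 11r_C1 − 135/4 = 0  ⇒  r_C1 = 5/2 (r>0 drops 1)

5/2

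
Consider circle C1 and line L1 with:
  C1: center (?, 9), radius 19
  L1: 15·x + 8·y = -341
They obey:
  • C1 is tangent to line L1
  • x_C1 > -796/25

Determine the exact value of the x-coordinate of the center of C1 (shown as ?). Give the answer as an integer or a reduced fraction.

-6

1. [C1‖L1]  x_C1² + (826/15)x_C1 + 1472/5 = 0  ⇒  x_C1 = -736/15 or -6
2. given x_C1 > -796/25: keep -6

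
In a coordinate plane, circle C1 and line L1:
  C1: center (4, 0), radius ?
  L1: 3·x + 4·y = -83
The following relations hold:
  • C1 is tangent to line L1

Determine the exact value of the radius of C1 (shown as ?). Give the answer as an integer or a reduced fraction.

19

1. [C1‖L1]  r_C1² − 361 = 0  ⇒  r_C1 = 19 (r>0 drops 1)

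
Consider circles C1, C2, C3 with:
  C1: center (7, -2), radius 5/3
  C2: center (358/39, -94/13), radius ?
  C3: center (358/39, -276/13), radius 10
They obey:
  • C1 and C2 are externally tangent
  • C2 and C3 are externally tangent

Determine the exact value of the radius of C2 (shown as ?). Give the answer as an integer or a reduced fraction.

4

1. [ext C1·C2]  r_C2² + (10/3)r_C2 − 88/3 = 0  ⇒  r_C2 = 4 (r>0 drops 1)
2. [ext C2·C3]  r_C2² + 20r_C2 − 96 = 0  ⇒  r_C2 = 4 (r>0 drops 1)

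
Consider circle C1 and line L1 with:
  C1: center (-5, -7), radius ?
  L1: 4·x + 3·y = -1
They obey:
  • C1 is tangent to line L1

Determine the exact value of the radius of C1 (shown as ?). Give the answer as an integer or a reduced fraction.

1. [C1‖L1]  r_C1² − 64 = 0  ⇒  r_C1 = 8 (r>0 drops 1)

8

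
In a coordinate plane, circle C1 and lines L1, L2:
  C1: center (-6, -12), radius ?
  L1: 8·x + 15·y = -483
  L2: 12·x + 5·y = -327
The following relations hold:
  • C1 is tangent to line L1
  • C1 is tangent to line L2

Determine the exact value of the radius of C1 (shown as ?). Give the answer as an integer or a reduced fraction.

1. [C1‖L1]  r_C1² − 225 = 0  ⇒  r_C1 = 15 (r>0 drops 1)
2. [C1‖L2]  r_C1² − 225 = 0  ⇒  r_C1 = 15 (r>0 drops 1)

15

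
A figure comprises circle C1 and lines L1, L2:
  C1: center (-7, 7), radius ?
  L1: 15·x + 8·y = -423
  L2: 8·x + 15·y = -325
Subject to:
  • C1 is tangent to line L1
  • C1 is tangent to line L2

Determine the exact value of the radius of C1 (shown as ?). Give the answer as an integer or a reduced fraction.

1. [C1‖L1]  r_C1² − 484 = 0  ⇒  r_C1 = 22 (r>0 drops 1)
2. [C1‖L2]  r_C1² − 484 = 0  ⇒  r_C1 = 22 (r>0 drops 1)

22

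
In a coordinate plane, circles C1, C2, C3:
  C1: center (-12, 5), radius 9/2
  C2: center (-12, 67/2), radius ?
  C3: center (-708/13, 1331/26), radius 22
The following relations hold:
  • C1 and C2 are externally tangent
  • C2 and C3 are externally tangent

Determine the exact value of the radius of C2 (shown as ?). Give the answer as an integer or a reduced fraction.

24

1. [ext C1·C2]  r_C2² + 9r_C2 − 792 = 0  ⇒  r_C2 = 24 (r>0 drops 1)
2. [ext C2·C3]  r_C2² + 44r_C2 − 1632 = 0  ⇒  r_C2 = 24 (r>0 drops 1)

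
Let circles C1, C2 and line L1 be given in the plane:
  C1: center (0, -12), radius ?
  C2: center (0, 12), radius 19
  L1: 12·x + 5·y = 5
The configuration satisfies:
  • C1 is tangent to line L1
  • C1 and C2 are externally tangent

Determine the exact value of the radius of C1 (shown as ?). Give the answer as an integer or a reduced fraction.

5

1. [C1‖L1]  r_C1² − 25 = 0  ⇒  r_C1 = 5 (r>0 drops 1)
2. [ext C1·C2]  r_C1² + 38r_C1 − 215 = 0  ⇒  r_C1 = 5 (r>0 drops 1)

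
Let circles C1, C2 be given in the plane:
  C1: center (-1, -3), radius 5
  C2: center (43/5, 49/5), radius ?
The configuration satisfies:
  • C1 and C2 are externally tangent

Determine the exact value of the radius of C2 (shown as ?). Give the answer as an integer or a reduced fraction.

1. [ext C1·C2]  r_C2² + 10r_C2 − 231 = 0  ⇒  r_C2 = 11 (r>0 drops 1)

11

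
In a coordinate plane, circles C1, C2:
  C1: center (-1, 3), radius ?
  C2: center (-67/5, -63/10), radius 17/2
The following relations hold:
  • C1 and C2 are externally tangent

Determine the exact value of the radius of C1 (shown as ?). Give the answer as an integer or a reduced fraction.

7

1. [ext C1·C2]  r_C1² + 17r_C1 − 168 = 0  ⇒  r_C1 = 7 (r>0 drops 1)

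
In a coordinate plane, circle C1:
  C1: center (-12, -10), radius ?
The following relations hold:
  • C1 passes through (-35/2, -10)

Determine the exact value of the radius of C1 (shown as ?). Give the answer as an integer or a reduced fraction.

1. [C1∋P]  r_C1² − 121/4 = 0  ⇒  r_C1 = 11/2 (r>0 drops 1)

11/2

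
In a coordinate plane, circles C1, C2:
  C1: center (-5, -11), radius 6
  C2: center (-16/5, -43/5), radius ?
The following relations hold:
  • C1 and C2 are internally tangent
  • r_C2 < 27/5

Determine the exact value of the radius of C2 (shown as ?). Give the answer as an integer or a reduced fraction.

1. [int C1,C2]  r_C2² − 12r_C2 + 27 = 0  ⇒  r_C2 = 3 or 9
2. given r_C2 < 27/5: keep 3

3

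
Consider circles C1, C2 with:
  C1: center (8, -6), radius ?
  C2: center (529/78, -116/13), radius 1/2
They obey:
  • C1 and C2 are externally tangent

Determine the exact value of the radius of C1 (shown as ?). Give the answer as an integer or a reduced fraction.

1. [ext C1·C2]  r_C1² + 1r_C1 − 88/9 = 0  ⇒  r_C1 = 8/3 (r>0 drops 1)

8/3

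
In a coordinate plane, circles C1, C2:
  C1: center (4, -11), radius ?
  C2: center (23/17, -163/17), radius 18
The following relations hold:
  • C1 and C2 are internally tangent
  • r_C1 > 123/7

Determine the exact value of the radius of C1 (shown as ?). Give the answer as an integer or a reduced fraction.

21

1. [int C1,C2]  r_C1² − 36r_C1 + 315 = 0  ⇒  r_C1 = 15 or 21
2. given r_C1 > 123/7: keep 21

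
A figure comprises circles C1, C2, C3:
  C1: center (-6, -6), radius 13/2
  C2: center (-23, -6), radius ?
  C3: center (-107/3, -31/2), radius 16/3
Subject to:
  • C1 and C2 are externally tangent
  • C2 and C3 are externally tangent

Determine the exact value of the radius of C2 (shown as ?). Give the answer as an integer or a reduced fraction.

1. [ext C1·C2]  r_C2² + 13r_C2 − 987/4 = 0  ⇒  r_C2 = 21/2 (r>0 drops 1)
2. [ext C2·C3]  r_C2² + (32/3)r_C2 − 889/4 = 0  ⇒  r_C2 = 21/2 (r>0 drops 1)

21/2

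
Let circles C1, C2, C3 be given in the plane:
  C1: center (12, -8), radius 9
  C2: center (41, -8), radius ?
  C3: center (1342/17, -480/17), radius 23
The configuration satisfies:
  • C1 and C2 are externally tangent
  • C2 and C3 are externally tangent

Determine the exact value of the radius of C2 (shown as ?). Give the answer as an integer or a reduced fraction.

1. [ext C1·C2]  r_C2² + 18r_C2 − 760 = 0  ⇒  r_C2 = 20 (r>0 drops 1)
2. [ext C2·C3]  r_C2² + 46r_C2 − 1320 = 0  ⇒  r_C2 = 20 (r>0 drops 1)

20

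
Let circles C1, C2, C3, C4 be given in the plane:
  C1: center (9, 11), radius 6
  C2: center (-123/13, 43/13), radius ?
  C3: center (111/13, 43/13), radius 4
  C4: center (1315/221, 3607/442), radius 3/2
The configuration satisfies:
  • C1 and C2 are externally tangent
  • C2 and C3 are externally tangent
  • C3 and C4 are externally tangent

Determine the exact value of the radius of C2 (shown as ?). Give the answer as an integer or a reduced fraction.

14

1. [ext C1·C2]  r_C2² + 12r_C2 − 364 = 0  ⇒  r_C2 = 14 (r>0 drops 1)
2. [ext C2·C3]  r_C2² + 8r_C2 − 308 = 0  ⇒  r_C2 = 14 (r>0 drops 1)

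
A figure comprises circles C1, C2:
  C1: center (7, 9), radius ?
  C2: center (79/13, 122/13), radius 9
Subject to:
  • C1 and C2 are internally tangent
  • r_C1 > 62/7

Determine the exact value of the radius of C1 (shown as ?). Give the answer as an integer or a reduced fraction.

1. [int C1,C2]  r_C1² − 18r_C1 + 80 = 0  ⇒  r_C1 = 8 or 10
2. given r_C1 > 62/7: keep 10

10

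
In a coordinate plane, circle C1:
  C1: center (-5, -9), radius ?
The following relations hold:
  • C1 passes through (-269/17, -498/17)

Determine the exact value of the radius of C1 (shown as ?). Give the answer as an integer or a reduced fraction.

1. [C1∋P]  r_C1² − 529 = 0  ⇒  r_C1 = 23 (r>0 drops 1)

23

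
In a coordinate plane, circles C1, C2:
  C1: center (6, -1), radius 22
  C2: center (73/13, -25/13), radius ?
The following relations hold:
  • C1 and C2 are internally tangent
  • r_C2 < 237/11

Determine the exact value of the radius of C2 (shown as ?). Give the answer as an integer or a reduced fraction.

21

1. [int C1,C2]  r_C2² − 44r_C2 + 483 = 0  ⇒  r_C2 = 21 or 23
2. given r_C2 < 237/11: keep 21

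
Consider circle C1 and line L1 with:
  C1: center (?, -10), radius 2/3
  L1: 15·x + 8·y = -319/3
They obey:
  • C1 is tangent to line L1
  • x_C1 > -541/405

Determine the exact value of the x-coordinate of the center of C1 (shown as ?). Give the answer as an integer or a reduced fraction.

-1

1. [C1‖L1]  x_C1² + (158/45)x_C1 + 113/45 = 0  ⇒  x_C1 = -113/45 or -1
2. given x_C1 > -541/405: keep -1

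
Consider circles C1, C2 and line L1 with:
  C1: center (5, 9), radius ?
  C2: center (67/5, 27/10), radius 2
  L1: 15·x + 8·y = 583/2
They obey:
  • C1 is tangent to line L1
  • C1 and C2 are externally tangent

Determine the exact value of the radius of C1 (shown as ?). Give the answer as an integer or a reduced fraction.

1. [C1‖L1]  r_C1² − 289/4 = 0  ⇒  r_C1 = 17/2 (r>0 drops 1)
2. [ext C1·C2]  r_C1² + 4r_C1 − 425/4 = 0  ⇒  r_C1 = 17/2 (r>0 drops 1)

17/2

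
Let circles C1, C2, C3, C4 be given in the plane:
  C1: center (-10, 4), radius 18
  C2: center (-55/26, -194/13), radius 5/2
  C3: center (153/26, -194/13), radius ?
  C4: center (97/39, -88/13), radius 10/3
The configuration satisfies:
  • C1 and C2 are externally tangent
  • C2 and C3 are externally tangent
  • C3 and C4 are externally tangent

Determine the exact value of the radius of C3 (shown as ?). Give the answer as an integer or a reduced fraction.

1. [ext C2·C3]  r_C3² + 5r_C3 − 231/4 = 0  ⇒  r_C3 = 11/2 (r>0 drops 1)
2. [ext C3·C4]  r_C3² + (20/3)r_C3 − 803/12 = 0  ⇒  r_C3 = 11/2 (r>0 drops 1)

11/2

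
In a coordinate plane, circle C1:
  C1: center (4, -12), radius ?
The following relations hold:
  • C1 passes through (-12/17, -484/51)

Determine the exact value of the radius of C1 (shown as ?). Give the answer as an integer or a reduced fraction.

1. [C1∋P]  r_C1² − 256/9 = 0  ⇒  r_C1 = 16/3 (r>0 drops 1)

16/3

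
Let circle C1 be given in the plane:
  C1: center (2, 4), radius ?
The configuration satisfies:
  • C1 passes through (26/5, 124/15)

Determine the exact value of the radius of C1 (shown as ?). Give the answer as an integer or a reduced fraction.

1. [C1∋P]  r_C1² − 256/9 = 0  ⇒  r_C1 = 16/3 (r>0 drops 1)

16/3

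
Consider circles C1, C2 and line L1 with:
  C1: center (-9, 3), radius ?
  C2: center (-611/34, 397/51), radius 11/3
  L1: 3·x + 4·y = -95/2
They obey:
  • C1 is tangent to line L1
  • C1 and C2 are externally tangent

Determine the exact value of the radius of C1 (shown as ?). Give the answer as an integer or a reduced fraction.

13/2

1. [C1‖L1]  r_C1² − 169/4 = 0  ⇒  r_C1 = 13/2 (r>0 drops 1)
2. [ext C1·C2]  r_C1² + (22/3)r_C1 − 1079/12 = 0  ⇒  r_C1 = 13/2 (r>0 drops 1)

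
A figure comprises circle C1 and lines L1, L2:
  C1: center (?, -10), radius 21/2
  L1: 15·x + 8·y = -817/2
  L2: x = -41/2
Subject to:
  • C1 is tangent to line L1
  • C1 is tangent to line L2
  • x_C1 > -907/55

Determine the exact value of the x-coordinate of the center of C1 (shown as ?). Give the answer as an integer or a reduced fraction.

1. [C1‖L1]  x_C1² + (219/5)x_C1 + 338 = 0  ⇒  x_C1 = -169/5 or -10
2. [C1‖L2]  x_C1² + 41x_C1 + 310 = 0  ⇒  x_C1 = -31 or -10

-10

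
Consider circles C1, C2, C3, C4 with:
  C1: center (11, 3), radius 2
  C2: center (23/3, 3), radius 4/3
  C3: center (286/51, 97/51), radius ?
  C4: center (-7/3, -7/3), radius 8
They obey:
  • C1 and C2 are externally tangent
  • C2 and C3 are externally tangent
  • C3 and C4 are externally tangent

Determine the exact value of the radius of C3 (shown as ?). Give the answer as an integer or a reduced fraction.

1

1. [ext C2·C3]  r_C3² + (8/3)r_C3 − 11/3 = 0  ⇒  r_C3 = 1 (r>0 drops 1)
2. [ext C3·C4]  r_C3² + 16r_C3 − 17 = 0  ⇒  r_C3 = 1 (r>0 drops 1)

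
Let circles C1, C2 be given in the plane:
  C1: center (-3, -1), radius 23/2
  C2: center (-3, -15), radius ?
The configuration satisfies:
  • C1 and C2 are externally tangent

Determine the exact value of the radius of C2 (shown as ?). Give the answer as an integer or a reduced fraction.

1. [ext C1·C2]  r_C2² + 23r_C2 − 255/4 = 0  ⇒  r_C2 = 5/2 (r>0 drops 1)

5/2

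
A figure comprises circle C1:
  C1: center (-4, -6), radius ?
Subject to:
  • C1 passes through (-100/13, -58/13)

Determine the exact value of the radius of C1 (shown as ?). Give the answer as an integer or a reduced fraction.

1. [C1∋P]  r_C1² − 16 = 0  ⇒  r_C1 = 4 (r>0 drops 1)

4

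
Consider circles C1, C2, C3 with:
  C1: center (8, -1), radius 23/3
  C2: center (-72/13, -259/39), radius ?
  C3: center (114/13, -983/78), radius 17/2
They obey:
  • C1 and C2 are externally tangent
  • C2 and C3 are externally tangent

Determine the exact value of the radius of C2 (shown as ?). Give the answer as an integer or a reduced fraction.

1. [ext C1·C2]  r_C2² + (46/3)r_C2 − 469/3 = 0  ⇒  r_C2 = 7 (r>0 drops 1)
2. [ext C2·C3]  r_C2² + 17r_C2 − 168 = 0  ⇒  r_C2 = 7 (r>0 drops 1)

7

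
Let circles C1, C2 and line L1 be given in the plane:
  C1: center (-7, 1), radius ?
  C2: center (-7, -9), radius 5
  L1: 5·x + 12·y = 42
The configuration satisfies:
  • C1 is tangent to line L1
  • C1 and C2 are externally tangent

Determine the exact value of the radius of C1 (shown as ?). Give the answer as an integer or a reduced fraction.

5

1. [C1‖L1]  r_C1² − 25 = 0  ⇒  r_C1 = 5 (r>0 drops 1)
2. [ext C1·C2]  r_C1² + 10r_C1 − 75 = 0  ⇒  r_C1 = 5 (r>0 drops 1)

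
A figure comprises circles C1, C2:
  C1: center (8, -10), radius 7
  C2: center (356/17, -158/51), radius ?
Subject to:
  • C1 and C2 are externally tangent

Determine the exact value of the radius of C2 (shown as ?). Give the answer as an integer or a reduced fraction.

23/3

1. [ext C1·C2]  r_C2² + 14r_C2 − 1495/9 = 0  ⇒  r_C2 = 23/3 (r>0 drops 1)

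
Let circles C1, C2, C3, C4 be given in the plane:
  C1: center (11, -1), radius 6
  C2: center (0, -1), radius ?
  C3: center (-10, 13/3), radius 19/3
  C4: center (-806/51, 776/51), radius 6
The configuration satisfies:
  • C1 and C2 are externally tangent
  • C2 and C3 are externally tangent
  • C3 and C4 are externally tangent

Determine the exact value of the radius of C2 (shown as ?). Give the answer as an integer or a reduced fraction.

5

1. [ext C1·C2]  r_C2² + 12r_C2 − 85 = 0  ⇒  r_C2 = 5 (r>0 drops 1)
2. [ext C2·C3]  r_C2² + (38/3)r_C2 − 265/3 = 0  ⇒  r_C2 = 5 (r>0 drops 1)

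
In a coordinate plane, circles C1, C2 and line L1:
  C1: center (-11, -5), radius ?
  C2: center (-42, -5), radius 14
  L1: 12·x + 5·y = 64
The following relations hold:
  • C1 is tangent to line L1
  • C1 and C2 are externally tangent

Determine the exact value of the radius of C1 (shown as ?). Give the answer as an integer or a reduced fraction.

1. [C1‖L1]  r_C1² − 289 = 0  ⇒  r_C1 = 17 (r>0 drops 1)
2. [ext C1·C2]  r_C1² + 28r_C1 − 765 = 0  ⇒  r_C1 = 17 (r>0 drops 1)

17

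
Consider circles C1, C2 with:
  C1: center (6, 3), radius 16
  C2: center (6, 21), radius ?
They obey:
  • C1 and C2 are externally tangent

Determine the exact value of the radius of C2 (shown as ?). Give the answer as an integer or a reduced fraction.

2

1. [ext C1·C2]  r_C2² + 32r_C2 − 68 = 0  ⇒  r_C2 = 2 (r>0 drops 1)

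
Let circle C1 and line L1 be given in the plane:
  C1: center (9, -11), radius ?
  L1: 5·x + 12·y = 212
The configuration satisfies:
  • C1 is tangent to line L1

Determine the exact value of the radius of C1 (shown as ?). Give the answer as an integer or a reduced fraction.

23

1. [C1‖L1]  r_C1² − 529 = 0  ⇒  r_C1 = 23 (r>0 drops 1)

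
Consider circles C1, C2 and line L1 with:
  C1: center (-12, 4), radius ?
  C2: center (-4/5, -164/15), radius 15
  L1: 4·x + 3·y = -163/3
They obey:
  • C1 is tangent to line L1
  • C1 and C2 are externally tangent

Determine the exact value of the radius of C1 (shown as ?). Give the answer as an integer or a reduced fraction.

1. [C1‖L1]  r_C1² − 121/9 = 0  ⇒  r_C1 = 11/3 (r>0 drops 1)
2. [ext C1·C2]  r_C1² + 30r_C1 − 1111/9 = 0  ⇒  r_C1 = 11/3 (r>0 drops 1)

11/3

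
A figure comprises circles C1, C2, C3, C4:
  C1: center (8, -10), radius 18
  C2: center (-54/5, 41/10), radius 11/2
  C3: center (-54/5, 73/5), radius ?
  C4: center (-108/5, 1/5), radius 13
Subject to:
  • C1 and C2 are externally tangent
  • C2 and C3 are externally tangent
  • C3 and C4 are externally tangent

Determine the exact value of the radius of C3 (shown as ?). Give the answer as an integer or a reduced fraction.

1. [ext C2·C3]  r_C3² + 11r_C3 − 80 = 0  ⇒  r_C3 = 5 (r>0 drops 1)
2. [ext C3·C4]  r_C3² + 26r_C3 − 155 = 0  ⇒  r_C3 = 5 (r>0 drops 1)

5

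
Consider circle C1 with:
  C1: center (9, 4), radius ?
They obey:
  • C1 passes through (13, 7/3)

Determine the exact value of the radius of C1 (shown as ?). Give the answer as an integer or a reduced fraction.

1. [C1∋P]  r_C1² − 169/9 = 0  ⇒  r_C1 = 13/3 (r>0 drops 1)

13/3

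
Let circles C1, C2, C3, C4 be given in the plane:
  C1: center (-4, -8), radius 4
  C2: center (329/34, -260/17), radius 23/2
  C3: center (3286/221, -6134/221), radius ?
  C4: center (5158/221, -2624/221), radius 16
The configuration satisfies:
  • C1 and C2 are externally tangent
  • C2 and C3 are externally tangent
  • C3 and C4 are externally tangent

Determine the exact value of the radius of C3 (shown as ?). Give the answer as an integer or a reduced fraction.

1. [ext C2·C3]  r_C3² + 23r_C3 − 50 = 0  ⇒  r_C3 = 2 (r>0 drops 1)
2. [ext C3·C4]  r_C3² + 32r_C3 − 68 = 0  ⇒  r_C3 = 2 (r>0 drops 1)

2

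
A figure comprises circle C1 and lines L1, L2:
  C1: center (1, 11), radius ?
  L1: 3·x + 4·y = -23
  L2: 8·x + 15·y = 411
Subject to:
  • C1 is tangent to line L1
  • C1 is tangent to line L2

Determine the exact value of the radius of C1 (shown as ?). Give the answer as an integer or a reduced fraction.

14

1. [C1‖L1]  r_C1² − 196 = 0  ⇒  r_C1 = 14 (r>0 drops 1)
2. [C1‖L2]  r_C1² − 196 = 0  ⇒  r_C1 = 14 (r>0 drops 1)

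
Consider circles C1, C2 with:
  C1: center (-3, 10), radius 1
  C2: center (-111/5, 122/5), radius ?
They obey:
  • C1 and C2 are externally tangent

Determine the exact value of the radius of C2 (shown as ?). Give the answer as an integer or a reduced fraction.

23

1. [ext C1·C2]  r_C2² + 2r_C2 − 575 = 0  ⇒  r_C2 = 23 (r>0 drops 1)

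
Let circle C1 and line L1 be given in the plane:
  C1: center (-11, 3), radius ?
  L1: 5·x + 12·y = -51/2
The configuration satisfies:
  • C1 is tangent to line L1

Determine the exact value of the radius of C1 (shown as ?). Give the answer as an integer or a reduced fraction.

1. [C1‖L1]  r_C1² − 1/4 = 0  ⇒  r_C1 = 1/2 (r>0 drops 1)

1/2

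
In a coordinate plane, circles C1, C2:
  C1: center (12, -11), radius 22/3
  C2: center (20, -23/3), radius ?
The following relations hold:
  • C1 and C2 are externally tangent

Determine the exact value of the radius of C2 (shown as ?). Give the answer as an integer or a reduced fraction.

1. [ext C1·C2]  r_C2² + (44/3)r_C2 − 64/3 = 0  ⇒  r_C2 = 4/3 (r>0 drops 1)

4/3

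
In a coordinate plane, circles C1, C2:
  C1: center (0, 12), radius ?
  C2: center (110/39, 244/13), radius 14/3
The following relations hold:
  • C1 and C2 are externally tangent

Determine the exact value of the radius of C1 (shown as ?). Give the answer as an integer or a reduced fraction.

8/3

1. [ext C1·C2]  r_C1² + (28/3)r_C1 − 32 = 0  ⇒  r_C1 = 8/3 (r>0 drops 1)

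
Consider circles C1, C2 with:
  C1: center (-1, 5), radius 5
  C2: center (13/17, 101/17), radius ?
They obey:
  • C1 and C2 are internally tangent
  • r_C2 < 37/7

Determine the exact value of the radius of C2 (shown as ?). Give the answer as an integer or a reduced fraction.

1. [int C1,C2]  r_C2² − 10r_C2 + 21 = 0  ⇒  r_C2 = 3 or 7
2. given r_C2 < 37/7: keep 3

3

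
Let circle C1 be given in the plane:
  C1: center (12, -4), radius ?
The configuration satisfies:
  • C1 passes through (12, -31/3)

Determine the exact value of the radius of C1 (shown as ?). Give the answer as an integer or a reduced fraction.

19/3

1. [C1∋P]  r_C1² − 361/9 = 0  ⇒  r_C1 = 19/3 (r>0 drops 1)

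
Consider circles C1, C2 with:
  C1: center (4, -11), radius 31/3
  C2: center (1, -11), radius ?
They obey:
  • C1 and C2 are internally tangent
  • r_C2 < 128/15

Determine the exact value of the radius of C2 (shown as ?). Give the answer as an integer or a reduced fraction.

1. [int C1,C2]  r_C2² − (62/3)r_C2 + 880/9 = 0  ⇒  r_C2 = 22/3 or 40/3
2. given r_C2 < 128/15: keep 22/3

22/3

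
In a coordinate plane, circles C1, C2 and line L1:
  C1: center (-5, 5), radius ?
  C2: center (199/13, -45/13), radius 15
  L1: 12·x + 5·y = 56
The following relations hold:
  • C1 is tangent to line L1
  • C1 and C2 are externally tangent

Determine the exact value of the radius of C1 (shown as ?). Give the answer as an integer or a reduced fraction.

1. [C1‖L1]  r_C1² − 49 = 0  ⇒  r_C1 = 7 (r>0 drops 1)
2. [ext C1·C2]  r_C1² + 30r_C1 − 259 = 0  ⇒  r_C1 = 7 (r>0 drops 1)

7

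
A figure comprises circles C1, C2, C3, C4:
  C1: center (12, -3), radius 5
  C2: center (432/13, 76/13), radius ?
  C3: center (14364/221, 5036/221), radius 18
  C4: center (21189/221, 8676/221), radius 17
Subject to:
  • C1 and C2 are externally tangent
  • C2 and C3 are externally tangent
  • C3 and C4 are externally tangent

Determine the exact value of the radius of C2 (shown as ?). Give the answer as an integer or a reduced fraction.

18

1. [ext C1·C2]  r_C2² + 10r_C2 − 504 = 0  ⇒  r_C2 = 18 (r>0 drops 1)
2. [ext C2·C3]  r_C2² + 36r_C2 − 972 = 0  ⇒  r_C2 = 18 (r>0 drops 1)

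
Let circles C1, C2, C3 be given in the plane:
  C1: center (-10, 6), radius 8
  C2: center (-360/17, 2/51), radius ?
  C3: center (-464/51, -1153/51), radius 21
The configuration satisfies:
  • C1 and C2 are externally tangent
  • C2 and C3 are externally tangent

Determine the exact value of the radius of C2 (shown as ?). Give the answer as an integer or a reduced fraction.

14/3

1. [ext C1·C2]  r_C2² + 16r_C2 − 868/9 = 0  ⇒  r_C2 = 14/3 (r>0 drops 1)
2. [ext C2·C3]  r_C2² + 42r_C2 − 1960/9 = 0  ⇒  r_C2 = 14/3 (r>0 drops 1)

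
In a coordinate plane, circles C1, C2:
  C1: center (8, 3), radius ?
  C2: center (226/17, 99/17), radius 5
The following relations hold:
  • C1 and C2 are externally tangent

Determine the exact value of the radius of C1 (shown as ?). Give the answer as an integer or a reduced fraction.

1. [ext C1·C2]  r_C1² + 10r_C1 − 11 = 0  ⇒  r_C1 = 1 (r>0 drops 1)

1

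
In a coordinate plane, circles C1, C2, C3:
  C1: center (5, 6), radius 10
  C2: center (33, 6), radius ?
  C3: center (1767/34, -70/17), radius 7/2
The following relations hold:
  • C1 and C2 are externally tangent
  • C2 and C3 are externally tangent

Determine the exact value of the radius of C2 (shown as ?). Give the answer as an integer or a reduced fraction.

1. [ext C1·C2]  r_C2² + 20r_C2 − 684 = 0  ⇒  r_C2 = 18 (r>0 drops 1)
2. [ext C2·C3]  r_C2² + 7r_C2 − 450 = 0  ⇒  r_C2 = 18 (r>0 drops 1)

18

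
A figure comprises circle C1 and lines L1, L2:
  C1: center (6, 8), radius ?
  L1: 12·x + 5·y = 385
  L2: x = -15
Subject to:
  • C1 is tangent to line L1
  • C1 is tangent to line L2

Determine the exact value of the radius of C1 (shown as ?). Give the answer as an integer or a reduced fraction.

1. [C1‖L1]  r_C1² − 441 = 0  ⇒  r_C1 = 21 (r>0 drops 1)
2. [C1‖L2]  r_C1² − 441 = 0  ⇒  r_C1 = 21 (r>0 drops 1)

21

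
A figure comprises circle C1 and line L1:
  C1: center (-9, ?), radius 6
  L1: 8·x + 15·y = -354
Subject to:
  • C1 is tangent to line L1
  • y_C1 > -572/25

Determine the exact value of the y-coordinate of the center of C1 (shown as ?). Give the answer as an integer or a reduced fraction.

1. [C1‖L1]  y_C1² + (188/5)y_C1 + 1536/5 = 0  ⇒  y_C1 = -128/5 or -12
2. given y_C1 > -572/25: keep -12

-12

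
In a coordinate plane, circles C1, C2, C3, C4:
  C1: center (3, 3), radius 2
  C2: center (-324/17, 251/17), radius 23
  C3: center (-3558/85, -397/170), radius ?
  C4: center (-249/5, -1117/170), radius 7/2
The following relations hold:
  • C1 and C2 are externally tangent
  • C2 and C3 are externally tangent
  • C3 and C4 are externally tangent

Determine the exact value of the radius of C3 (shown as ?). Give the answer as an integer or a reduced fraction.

11/2

1. [ext C2·C3]  r_C3² + 46r_C3 − 1133/4 = 0  ⇒  r_C3 = 11/2 (r>0 drops 1)
2. [ext C3·C4]  r_C3² + 7r_C3 − 275/4 = 0  ⇒  r_C3 = 11/2 (r>0 drops 1)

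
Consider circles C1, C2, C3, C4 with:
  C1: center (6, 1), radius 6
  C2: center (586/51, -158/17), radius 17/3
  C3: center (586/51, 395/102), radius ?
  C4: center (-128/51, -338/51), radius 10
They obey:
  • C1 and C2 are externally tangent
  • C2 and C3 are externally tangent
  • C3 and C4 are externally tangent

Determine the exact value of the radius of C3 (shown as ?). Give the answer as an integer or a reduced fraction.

15/2

1. [ext C2·C3]  r_C3² + (34/3)r_C3 − 565/4 = 0  ⇒  r_C3 = 15/2 (r>0 drops 1)
2. [ext C3·C4]  r_C3² + 20r_C3 − 825/4 = 0  ⇒  r_C3 = 15/2 (r>0 drops 1)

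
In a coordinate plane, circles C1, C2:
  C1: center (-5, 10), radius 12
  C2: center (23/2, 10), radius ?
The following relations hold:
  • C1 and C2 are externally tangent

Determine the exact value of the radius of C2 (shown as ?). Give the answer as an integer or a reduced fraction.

9/2

1. [ext C1·C2]  r_C2² + 24r_C2 − 513/4 = 0  ⇒  r_C2 = 9/2 (r>0 drops 1)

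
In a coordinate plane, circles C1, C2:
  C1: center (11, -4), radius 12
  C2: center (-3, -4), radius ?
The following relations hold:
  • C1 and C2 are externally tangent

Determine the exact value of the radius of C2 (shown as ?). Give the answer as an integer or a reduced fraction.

1. [ext C1·C2]  r_C2² + 24r_C2 − 52 = 0  ⇒  r_C2 = 2 (r>0 drops 1)

2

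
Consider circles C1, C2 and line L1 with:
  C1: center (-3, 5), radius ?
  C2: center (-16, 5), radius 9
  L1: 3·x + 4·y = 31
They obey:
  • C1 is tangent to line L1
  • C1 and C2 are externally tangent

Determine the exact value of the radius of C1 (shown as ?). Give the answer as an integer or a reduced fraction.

1. [C1‖L1]  r_C1² − 16 = 0  ⇒  r_C1 = 4 (r>0 drops 1)
2. [ext C1·C2]  r_C1² + 18r_C1 − 88 = 0  ⇒  r_C1 = 4 (r>0 drops 1)

4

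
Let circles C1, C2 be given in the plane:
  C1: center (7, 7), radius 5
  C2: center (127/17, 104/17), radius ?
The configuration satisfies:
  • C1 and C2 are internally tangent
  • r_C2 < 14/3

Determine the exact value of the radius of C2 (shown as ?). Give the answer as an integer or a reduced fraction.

4

1. [int C1,C2]  r_C2² − 10r_C2 + 24 = 0  ⇒  r_C2 = 4 or 6
2. given r_C2 < 14/3: keep 4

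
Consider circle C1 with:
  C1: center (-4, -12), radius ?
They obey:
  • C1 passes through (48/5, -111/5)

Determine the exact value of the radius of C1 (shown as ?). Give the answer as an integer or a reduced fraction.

17

1. [C1∋P]  r_C1² − 289 = 0  ⇒  r_C1 = 17 (r>0 drops 1)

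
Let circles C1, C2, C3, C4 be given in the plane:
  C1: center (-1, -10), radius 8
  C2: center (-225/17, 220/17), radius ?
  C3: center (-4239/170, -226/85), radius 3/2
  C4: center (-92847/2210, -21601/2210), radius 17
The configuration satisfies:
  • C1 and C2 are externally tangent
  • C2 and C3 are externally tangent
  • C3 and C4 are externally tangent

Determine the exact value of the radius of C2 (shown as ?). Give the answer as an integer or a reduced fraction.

1. [ext C1·C2]  r_C2² + 16r_C2 − 612 = 0  ⇒  r_C2 = 18 (r>0 drops 1)
2. [ext C2·C3]  r_C2² + 3r_C2 − 378 = 0  ⇒  r_C2 = 18 (r>0 drops 1)

18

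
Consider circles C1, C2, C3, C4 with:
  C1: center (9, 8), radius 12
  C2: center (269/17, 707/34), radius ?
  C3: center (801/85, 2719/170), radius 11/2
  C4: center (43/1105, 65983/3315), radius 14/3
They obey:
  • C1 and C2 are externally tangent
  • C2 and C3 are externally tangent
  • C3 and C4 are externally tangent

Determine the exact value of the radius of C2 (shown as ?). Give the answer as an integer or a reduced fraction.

5/2

1. [ext C1·C2]  r_C2² + 24r_C2 − 265/4 = 0  ⇒  r_C2 = 5/2 (r>0 drops 1)
2. [ext C2·C3]  r_C2² + 11r_C2 − 135/4 = 0  ⇒  r_C2 = 5/2 (r>0 drops 1)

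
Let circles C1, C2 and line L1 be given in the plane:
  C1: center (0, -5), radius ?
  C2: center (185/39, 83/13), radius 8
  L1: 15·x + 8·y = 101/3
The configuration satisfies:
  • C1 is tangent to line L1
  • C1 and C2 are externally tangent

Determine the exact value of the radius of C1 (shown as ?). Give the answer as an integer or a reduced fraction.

13/3

1. [C1‖L1]  r_C1² − 169/9 = 0  ⇒  r_C1 = 13/3 (r>0 drops 1)
2. [ext C1·C2]  r_C1² + 16r_C1 − 793/9 = 0  ⇒  r_C1 = 13/3 (r>0 drops 1)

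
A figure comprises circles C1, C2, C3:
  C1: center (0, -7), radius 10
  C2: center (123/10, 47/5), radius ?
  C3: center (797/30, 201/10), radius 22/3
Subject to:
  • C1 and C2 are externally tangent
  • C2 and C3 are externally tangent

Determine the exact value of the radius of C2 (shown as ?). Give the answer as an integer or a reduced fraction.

1. [ext C1·C2]  r_C2² + 20r_C2 − 1281/4 = 0  ⇒  r_C2 = 21/2 (r>0 drops 1)
2. [ext C2·C3]  r_C2² + (44/3)r_C2 − 1057/4 = 0  ⇒  r_C2 = 21/2 (r>0 drops 1)

21/2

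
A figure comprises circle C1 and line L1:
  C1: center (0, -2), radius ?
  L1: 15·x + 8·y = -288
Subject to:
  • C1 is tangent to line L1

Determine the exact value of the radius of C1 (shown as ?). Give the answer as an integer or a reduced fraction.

16

1. [C1‖L1]  r_C1² − 256 = 0  ⇒  r_C1 = 16 (r>0 drops 1)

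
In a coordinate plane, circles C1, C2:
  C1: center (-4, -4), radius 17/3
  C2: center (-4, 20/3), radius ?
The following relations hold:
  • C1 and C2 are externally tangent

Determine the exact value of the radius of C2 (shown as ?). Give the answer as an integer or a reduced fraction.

1. [ext C1·C2]  r_C2² + (34/3)r_C2 − 245/3 = 0  ⇒  r_C2 = 5 (r>0 drops 1)

5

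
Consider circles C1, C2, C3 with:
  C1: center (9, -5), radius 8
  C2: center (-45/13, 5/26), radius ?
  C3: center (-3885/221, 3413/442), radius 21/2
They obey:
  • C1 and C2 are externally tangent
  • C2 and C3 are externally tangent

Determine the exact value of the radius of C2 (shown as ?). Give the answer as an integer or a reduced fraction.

11/2

1. [ext C1·C2]  r_C2² + 16r_C2 − 473/4 = 0  ⇒  r_C2 = 11/2 (r>0 drops 1)
2. [ext C2·C3]  r_C2² + 21r_C2 − 583/4 = 0  ⇒  r_C2 = 11/2 (r>0 drops 1)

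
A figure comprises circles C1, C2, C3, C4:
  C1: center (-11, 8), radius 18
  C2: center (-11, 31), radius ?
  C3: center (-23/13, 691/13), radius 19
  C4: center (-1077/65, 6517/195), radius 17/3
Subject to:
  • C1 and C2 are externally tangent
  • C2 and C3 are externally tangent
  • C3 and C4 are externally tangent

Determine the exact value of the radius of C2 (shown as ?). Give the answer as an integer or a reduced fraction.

5

1. [ext C1·C2]  r_C2² + 36r_C2 − 205 = 0  ⇒  r_C2 = 5 (r>0 drops 1)
2. [ext C2·C3]  r_C2² + 38r_C2 − 215 = 0  ⇒  r_C2 = 5 (r>0 drops 1)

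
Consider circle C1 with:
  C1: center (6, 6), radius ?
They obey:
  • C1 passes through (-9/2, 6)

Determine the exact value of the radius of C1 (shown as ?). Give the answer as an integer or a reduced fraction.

21/2

1. [C1∋P]  r_C1² − 441/4 = 0  ⇒  r_C1 = 21/2 (r>0 drops 1)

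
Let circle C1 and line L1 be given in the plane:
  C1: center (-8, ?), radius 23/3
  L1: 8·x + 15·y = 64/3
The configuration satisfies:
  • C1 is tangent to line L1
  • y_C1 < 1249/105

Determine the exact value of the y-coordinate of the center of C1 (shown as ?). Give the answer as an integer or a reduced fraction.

-3

1. [C1‖L1]  y_C1² − (512/45)y_C1 − 647/15 = 0  ⇒  y_C1 = -3 or 647/45
2. given y_C1 < 1249/105: keep -3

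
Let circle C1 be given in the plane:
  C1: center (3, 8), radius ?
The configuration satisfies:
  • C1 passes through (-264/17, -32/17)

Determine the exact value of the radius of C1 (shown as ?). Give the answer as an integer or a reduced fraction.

21

1. [C1∋P]  r_C1² − 441 = 0  ⇒  r_C1 = 21 (r>0 drops 1)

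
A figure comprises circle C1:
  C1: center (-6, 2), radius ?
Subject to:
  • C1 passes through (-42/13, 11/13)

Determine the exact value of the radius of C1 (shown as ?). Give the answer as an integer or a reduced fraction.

3

1. [C1∋P]  r_C1² − 9 = 0  ⇒  r_C1 = 3 (r>0 drops 1)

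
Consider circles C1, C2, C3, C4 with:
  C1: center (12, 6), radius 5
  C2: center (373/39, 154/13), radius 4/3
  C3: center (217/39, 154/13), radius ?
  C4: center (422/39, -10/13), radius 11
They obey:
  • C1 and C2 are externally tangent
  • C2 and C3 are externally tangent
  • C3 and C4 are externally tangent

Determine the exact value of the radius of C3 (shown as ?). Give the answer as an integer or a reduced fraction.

8/3

1. [ext C2·C3]  r_C3² + (8/3)r_C3 − 128/9 = 0  ⇒  r_C3 = 8/3 (r>0 drops 1)
2. [ext C3·C4]  r_C3² + 22r_C3 − 592/9 = 0  ⇒  r_C3 = 8/3 (r>0 drops 1)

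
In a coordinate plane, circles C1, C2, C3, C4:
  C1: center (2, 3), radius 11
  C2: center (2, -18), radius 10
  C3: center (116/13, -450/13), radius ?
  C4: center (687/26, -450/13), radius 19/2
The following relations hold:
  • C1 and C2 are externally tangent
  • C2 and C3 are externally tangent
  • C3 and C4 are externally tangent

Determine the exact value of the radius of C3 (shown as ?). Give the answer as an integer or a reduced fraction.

1. [ext C2·C3]  r_C3² + 20r_C3 − 224 = 0  ⇒  r_C3 = 8 (r>0 drops 1)
2. [ext C3·C4]  r_C3² + 19r_C3 − 216 = 0  ⇒  r_C3 = 8 (r>0 drops 1)

8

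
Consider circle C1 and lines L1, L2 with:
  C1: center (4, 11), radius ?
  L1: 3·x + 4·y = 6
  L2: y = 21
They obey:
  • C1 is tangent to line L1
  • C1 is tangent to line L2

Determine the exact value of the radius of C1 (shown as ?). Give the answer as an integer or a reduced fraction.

10

1. [C1‖L1]  r_C1² − 100 = 0  ⇒  r_C1 = 10 (r>0 drops 1)
2. [C1‖L2]  r_C1² − 100 = 0  ⇒  r_C1 = 10 (r>0 drops 1)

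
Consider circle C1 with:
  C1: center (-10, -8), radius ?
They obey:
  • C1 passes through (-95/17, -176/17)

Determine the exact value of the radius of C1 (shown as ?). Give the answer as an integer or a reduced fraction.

5

1. [C1∋P]  r_C1² − 25 = 0  ⇒  r_C1 = 5 (r>0 drops 1)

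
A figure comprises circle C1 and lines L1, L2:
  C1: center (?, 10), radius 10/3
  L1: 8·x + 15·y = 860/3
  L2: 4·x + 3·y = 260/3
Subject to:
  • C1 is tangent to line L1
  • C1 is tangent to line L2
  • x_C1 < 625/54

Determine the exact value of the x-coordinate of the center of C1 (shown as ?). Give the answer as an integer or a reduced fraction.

1. [C1‖L1]  x_C1² − (205/6)x_C1 + 725/3 = 0  ⇒  x_C1 = 10 or 145/6
2. [C1‖L2]  x_C1² − (85/3)x_C1 + 550/3 = 0  ⇒  x_C1 = 10 or 55/3

10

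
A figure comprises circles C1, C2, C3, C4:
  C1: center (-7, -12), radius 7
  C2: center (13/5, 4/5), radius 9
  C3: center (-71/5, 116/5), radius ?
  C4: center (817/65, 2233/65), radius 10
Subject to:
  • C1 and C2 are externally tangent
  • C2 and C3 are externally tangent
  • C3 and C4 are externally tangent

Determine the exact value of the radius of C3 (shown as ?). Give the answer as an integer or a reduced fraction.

1. [ext C2·C3]  r_C3² + 18r_C3 − 703 = 0  ⇒  r_C3 = 19 (r>0 drops 1)
2. [ext C3·C4]  r_C3² + 20r_C3 − 741 = 0  ⇒  r_C3 = 19 (r>0 drops 1)

19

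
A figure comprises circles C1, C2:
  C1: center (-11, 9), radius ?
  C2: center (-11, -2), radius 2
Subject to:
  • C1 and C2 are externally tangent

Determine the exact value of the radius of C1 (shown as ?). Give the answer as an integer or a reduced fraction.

9

1. [ext C1·C2]  r_C1² + 4r_C1 − 117 = 0  ⇒  r_C1 = 9 (r>0 drops 1)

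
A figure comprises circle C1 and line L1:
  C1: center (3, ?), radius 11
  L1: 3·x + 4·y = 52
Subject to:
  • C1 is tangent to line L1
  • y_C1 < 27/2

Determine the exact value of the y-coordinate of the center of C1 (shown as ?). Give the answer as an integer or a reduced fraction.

1. [C1‖L1]  y_C1² − (43/2)y_C1 − 147/2 = 0  ⇒  y_C1 = -3 or 49/2
2. given y_C1 < 27/2: keep -3

-3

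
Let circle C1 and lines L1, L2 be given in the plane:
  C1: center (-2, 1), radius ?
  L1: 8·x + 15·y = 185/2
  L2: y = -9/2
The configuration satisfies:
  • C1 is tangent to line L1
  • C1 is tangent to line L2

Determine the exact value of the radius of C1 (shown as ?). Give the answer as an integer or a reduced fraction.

1. [C1‖L1]  r_C1² − 121/4 = 0  ⇒  r_C1 = 11/2 (r>0 drops 1)
2. [C1‖L2]  r_C1² − 121/4 = 0  ⇒  r_C1 = 11/2 (r>0 drops 1)

11/2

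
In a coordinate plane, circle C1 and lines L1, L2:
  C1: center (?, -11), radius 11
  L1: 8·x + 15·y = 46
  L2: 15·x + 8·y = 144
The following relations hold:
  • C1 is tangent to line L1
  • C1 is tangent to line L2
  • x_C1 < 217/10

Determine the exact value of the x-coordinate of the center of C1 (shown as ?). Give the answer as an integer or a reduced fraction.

3

1. [C1‖L1]  x_C1² − (211/4)x_C1 + 597/4 = 0  ⇒  x_C1 = 3 or 199/4
2. [C1‖L2]  x_C1² − (464/15)x_C1 + 419/5 = 0  ⇒  x_C1 = 3 or 419/15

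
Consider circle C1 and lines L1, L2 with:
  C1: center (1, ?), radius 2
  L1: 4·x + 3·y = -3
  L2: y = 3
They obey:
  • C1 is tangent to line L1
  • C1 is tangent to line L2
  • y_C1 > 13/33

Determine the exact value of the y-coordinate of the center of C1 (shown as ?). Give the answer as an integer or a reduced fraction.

1. [C1‖L1]  y_C1² + (14/3)y_C1 − 17/3 = 0  ⇒  y_C1 = -17/3 or 1
2. [C1‖L2]  y_C1² − 6y_C1 + 5 = 0  ⇒  y_C1 = 1 or 5

1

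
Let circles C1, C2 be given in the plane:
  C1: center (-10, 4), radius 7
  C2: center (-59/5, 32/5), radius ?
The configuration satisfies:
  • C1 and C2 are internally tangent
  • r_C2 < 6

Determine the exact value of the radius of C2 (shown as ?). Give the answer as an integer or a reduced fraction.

4

1. [int C1,C2]  r_C2² − 14r_C2 + 40 = 0  ⇒  r_C2 = 4 or 10
2. given r_C2 < 6: keep 4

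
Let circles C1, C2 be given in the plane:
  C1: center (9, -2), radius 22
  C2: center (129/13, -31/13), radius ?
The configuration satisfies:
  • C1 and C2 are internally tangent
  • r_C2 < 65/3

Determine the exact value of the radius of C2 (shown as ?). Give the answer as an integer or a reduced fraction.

1. [int C1,C2]  r_C2² − 44r_C2 + 483 = 0  ⇒  r_C2 = 21 or 23
2. given r_C2 < 65/3: keep 21

21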